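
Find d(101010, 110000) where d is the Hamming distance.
XOR = 011010, count of 1s = 3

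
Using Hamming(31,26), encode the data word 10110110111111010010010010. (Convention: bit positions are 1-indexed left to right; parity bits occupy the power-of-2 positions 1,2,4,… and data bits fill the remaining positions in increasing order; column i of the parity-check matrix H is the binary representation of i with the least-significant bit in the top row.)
Codeword c = d · G (mod 2), d = 10110110111111010010010010:
  c[0] = d·G[:,0] = (10110110111111010010010010)·(11011010101101010101010101) mod 2 = 1+0+0+1+0+0+1+0+1+0+1+1+0+1+0+1+0+0+0+0+0+1+0+0+0+0 mod 2 = 1
  c[1] = d·G[:,1] = (10110110111111010010010010)·(10110110011011001100110011) mod 2 = 1+0+1+1+0+1+1+0+0+1+1+0+1+1+0+0+0+0+0+0+0+1+0+0+1+0 mod 2 = 1
  c[2] = d·G[:,2] = (10110110111111010010010010)·(10000000000000000000000000) mod 2 = 1+0+0+0+0+0+0+0+0+0+0+0+0+0+0+0+0+0+0+0+0+0+0+0+0+0 mod 2 = 1
  c[3] = d·G[:,3] = (10110110111111010010010010)·(01110001111000111100001111) mod 2 = 0+0+1+1+0+0+0+0+1+1+1+0+0+0+0+1+0+0+0+0+0+0+0+0+1+0 mod 2 = 1
  c[4] = d·G[:,4] = (10110110111111010010010010)·(01000000000000000000000000) mod 2 = 0+0+0+0+0+0+0+0+0+0+0+0+0+0+0+0+0+0+0+0+0+0+0+0+0+0 mod 2 = 0
  c[5] = d·G[:,5] = (10110110111111010010010010)·(00100000000000000000000000) mod 2 = 0+0+1+0+0+0+0+0+0+0+0+0+0+0+0+0+0+0+0+0+0+0+0+0+0+0 mod 2 = 1
  c[6] = d·G[:,6] = (10110110111111010010010010)·(00010000000000000000000000) mod 2 = 0+0+0+1+0+0+0+0+0+0+0+0+0+0+0+0+0+0+0+0+0+0+0+0+0+0 mod 2 = 1
  c[7] = d·G[:,7] = (10110110111111010010010010)·(00001111111000000011111111) mod 2 = 0+0+0+0+0+1+1+0+1+1+1+0+0+0+0+0+0+0+1+0+0+1+0+0+1+0 mod 2 = 0
  c[8] = d·G[:,8] = (10110110111111010010010010)·(00001000000000000000000000) mod 2 = 0+0+0+0+0+0+0+0+0+0+0+0+0+0+0+0+0+0+0+0+0+0+0+0+0+0 mod 2 = 0
  c[9] = d·G[:,9] = (10110110111111010010010010)·(00000100000000000000000000) mod 2 = 0+0+0+0+0+1+0+0+0+0+0+0+0+0+0+0+0+0+0+0+0+0+0+0+0+0 mod 2 = 1
  c[10] = d·G[:,10] = (10110110111111010010010010)·(00000010000000000000000000) mod 2 = 0+0+0+0+0+0+1+0+0+0+0+0+0+0+0+0+0+0+0+0+0+0+0+0+0+0 mod 2 = 1
  c[11] = d·G[:,11] = (10110110111111010010010010)·(00000001000000000000000000) mod 2 = 0+0+0+0+0+0+0+0+0+0+0+0+0+0+0+0+0+0+0+0+0+0+0+0+0+0 mod 2 = 0
  c[12] = d·G[:,12] = (10110110111111010010010010)·(00000000100000000000000000) mod 2 = 0+0+0+0+0+0+0+0+1+0+0+0+0+0+0+0+0+0+0+0+0+0+0+0+0+0 mod 2 = 1
  c[13] = d·G[:,13] = (10110110111111010010010010)·(00000000010000000000000000) mod 2 = 0+0+0+0+0+0+0+0+0+1+0+0+0+0+0+0+0+0+0+0+0+0+0+0+0+0 mod 2 = 1
  c[14] = d·G[:,14] = (10110110111111010010010010)·(00000000001000000000000000) mod 2 = 0+0+0+0+0+0+0+0+0+0+1+0+0+0+0+0+0+0+0+0+0+0+0+0+0+0 mod 2 = 1
  c[15] = d·G[:,15] = (10110110111111010010010010)·(00000000000111111111111111) mod 2 = 0+0+0+0+0+0+0+0+0+0+0+1+1+1+0+1+0+0+1+0+0+1+0+0+1+0 mod 2 = 1
  c[16] = d·G[:,16] = (10110110111111010010010010)·(00000000000100000000000000) mod 2 = 0+0+0+0+0+0+0+0+0+0+0+1+0+0+0+0+0+0+0+0+0+0+0+0+0+0 mod 2 = 1
  c[17] = d·G[:,17] = (10110110111111010010010010)·(00000000000010000000000000) mod 2 = 0+0+0+0+0+0+0+0+0+0+0+0+1+0+0+0+0+0+0+0+0+0+0+0+0+0 mod 2 = 1
  c[18] = d·G[:,18] = (10110110111111010010010010)·(00000000000001000000000000) mod 2 = 0+0+0+0+0+0+0+0+0+0+0+0+0+1+0+0+0+0+0+0+0+0+0+0+0+0 mod 2 = 1
  c[19] = d·G[:,19] = (10110110111111010010010010)·(00000000000000100000000000) mod 2 = 0+0+0+0+0+0+0+0+0+0+0+0+0+0+0+0+0+0+0+0+0+0+0+0+0+0 mod 2 = 0
  c[20] = d·G[:,20] = (10110110111111010010010010)·(00000000000000010000000000) mod 2 = 0+0+0+0+0+0+0+0+0+0+0+0+0+0+0+1+0+0+0+0+0+0+0+0+0+0 mod 2 = 1
  c[21] = d·G[:,21] = (10110110111111010010010010)·(00000000000000001000000000) mod 2 = 0+0+0+0+0+0+0+0+0+0+0+0+0+0+0+0+0+0+0+0+0+0+0+0+0+0 mod 2 = 0
  c[22] = d·G[:,22] = (10110110111111010010010010)·(00000000000000000100000000) mod 2 = 0+0+0+0+0+0+0+0+0+0+0+0+0+0+0+0+0+0+0+0+0+0+0+0+0+0 mod 2 = 0
  c[23] = d·G[:,23] = (10110110111111010010010010)·(00000000000000000010000000) mod 2 = 0+0+0+0+0+0+0+0+0+0+0+0+0+0+0+0+0+0+1+0+0+0+0+0+0+0 mod 2 = 1
  c[24] = d·G[:,24] = (10110110111111010010010010)·(00000000000000000001000000) mod 2 = 0+0+0+0+0+0+0+0+0+0+0+0+0+0+0+0+0+0+0+0+0+0+0+0+0+0 mod 2 = 0
  c[25] = d·G[:,25] = (10110110111111010010010010)·(00000000000000000000100000) mod 2 = 0+0+0+0+0+0+0+0+0+0+0+0+0+0+0+0+0+0+0+0+0+0+0+0+0+0 mod 2 = 0
  c[26] = d·G[:,26] = (10110110111111010010010010)·(00000000000000000000010000) mod 2 = 0+0+0+0+0+0+0+0+0+0+0+0+0+0+0+0+0+0+0+0+0+1+0+0+0+0 mod 2 = 1
  c[27] = d·G[:,27] = (10110110111111010010010010)·(00000000000000000000001000) mod 2 = 0+0+0+0+0+0+0+0+0+0+0+0+0+0+0+0+0+0+0+0+0+0+0+0+0+0 mod 2 = 0
  c[28] = d·G[:,28] = (10110110111111010010010010)·(00000000000000000000000100) mod 2 = 0+0+0+0+0+0+0+0+0+0+0+0+0+0+0+0+0+0+0+0+0+0+0+0+0+0 mod 2 = 0
  c[29] = d·G[:,29] = (10110110111111010010010010)·(00000000000000000000000010) mod 2 = 0+0+0+0+0+0+0+0+0+0+0+0+0+0+0+0+0+0+0+0+0+0+0+0+1+0 mod 2 = 1
  c[30] = d·G[:,30] = (10110110111111010010010010)·(00000000000000000000000001) mod 2 = 0+0+0+0+0+0+0+0+0+0+0+0+0+0+0+0+0+0+0+0+0+0+0+0+0+0 mod 2 = 0
Codeword = 1111011001101111111010010010010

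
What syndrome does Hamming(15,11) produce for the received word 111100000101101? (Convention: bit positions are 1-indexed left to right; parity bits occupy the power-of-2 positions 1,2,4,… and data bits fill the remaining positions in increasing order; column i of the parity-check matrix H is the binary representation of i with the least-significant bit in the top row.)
Syndrome s = H · r^T (mod 2), r = 111100000101101:
  s[0] = (101010101010101)·(111100000101101) mod 2 = 1+0+1+0+0+0+0+0+0+0+0+0+1+0+1 mod 2 = 0
  s[1] = (011001100110011)·(111100000101101) mod 2 = 0+1+1+0+0+0+0+0+0+1+0+0+0+0+1 mod 2 = 0
  s[2] = (000111100001111)·(111100000101101) mod 2 = 0+0+0+1+0+0+0+0+0+0+0+1+1+0+1 mod 2 = 0
  s[3] = (000000011111111)·(111100000101101) mod 2 = 0+0+0+0+0+0+0+0+0+1+0+1+1+0+1 mod 2 = 0
Syndrome = 0000
s = 0: no error detected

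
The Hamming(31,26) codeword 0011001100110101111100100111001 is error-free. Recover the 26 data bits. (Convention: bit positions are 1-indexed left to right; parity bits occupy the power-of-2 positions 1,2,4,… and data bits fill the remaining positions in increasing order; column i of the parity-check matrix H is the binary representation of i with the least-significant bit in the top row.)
Parity bits occupy power-of-2 positions; data bits are at positions {3,5,6,7,9,10,11,12,13,14,15,17,18,19,20,21,22,23,24,25,26,27,28,29,30,31} (1-indexed).
Extract: c[3]=1 c[5]=0 c[6]=0 c[7]=1 c[9]=0 c[10]=0 c[11]=1 c[12]=1 c[13]=0 c[14]=1 c[15]=0 c[17]=1 c[18]=1 c[19]=1 c[20]=1 c[21]=0 c[22]=0 c[23]=1 c[24]=0 c[25]=0 c[26]=1 c[27]=1 c[28]=1 c[29]=0 c[30]=0 c[31]=1
Data = 10010011010111100100111001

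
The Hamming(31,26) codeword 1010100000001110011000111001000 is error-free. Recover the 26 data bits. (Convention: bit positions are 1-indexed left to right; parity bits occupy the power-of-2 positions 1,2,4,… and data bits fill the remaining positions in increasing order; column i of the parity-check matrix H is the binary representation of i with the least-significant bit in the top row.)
Parity bits occupy power-of-2 positions; data bits are at positions {3,5,6,7,9,10,11,12,13,14,15,17,18,19,20,21,22,23,24,25,26,27,28,29,30,31} (1-indexed).
Extract: c[3]=1 c[5]=1 c[6]=0 c[7]=0 c[9]=0 c[10]=0 c[11]=0 c[12]=0 c[13]=1 c[14]=1 c[15]=1 c[17]=0 c[18]=1 c[19]=1 c[20]=0 c[21]=0 c[22]=0 c[23]=1 c[24]=1 c[25]=1 c[26]=0 c[27]=0 c[28]=1 c[29]=0 c[30]=0 c[31]=0
Data = 11000000111011000111001000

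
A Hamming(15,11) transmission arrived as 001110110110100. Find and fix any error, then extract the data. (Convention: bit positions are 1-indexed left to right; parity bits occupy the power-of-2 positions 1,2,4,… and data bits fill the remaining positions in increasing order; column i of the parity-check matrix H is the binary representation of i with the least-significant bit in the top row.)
Syndrome s = H · r^T (mod 2), r = 001110110110100:
  s[0] = (101010101010101)·(001110110110100) mod 2 = 0+0+1+0+1+0+1+0+0+0+1+0+1+0+0 mod 2 = 1
  s[1] = (011001100110011)·(001110110110100) mod 2 = 0+0+1+0+0+0+1+0+0+1+1+0+0+0+0 mod 2 = 0
  s[2] = (000111100001111)·(001110110110100) mod 2 = 0+0+0+1+1+0+1+0+0+0+0+0+1+0+0 mod 2 = 0
  s[3] = (000000011111111)·(001110110110100) mod 2 = 0+0+0+0+0+0+0+1+0+1+1+0+1+0+0 mod 2 = 0
Syndrome = 1000
Column 1 of H equals this syndrome → error at bit 1 (1-indexed).
Flip bit 1: 001110110110100 → 101110110110100
Extract data bits at positions {3,5,6,7,9,10,11,12,13,14,15}: 11010110100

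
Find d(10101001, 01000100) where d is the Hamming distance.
XOR = 11101101, count of 1s = 6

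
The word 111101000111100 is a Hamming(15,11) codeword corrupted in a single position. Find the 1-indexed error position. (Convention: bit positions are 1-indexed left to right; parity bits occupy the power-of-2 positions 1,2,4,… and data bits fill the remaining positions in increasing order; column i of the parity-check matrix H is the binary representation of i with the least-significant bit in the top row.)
Syndrome s = H · r^T (mod 2), r = 111101000111100:
  s[0] = (101010101010101)·(111101000111100) mod 2 = 1+0+1+0+0+0+0+0+0+0+1+0+1+0+0 mod 2 = 0
  s[1] = (011001100110011)·(111101000111100) mod 2 = 0+1+1+0+0+1+0+0+0+1+1+0+0+0+0 mod 2 = 1
  s[2] = (000111100001111)·(111101000111100) mod 2 = 0+0+0+1+0+1+0+0+0+0+0+1+1+0+0 mod 2 = 0
  s[3] = (000000011111111)·(111101000111100) mod 2 = 0+0+0+0+0+0+0+0+0+1+1+1+1+0+0 mod 2 = 0
Syndrome = 0100
Column i of H is the binary representation of i, so the syndrome is the binary index of the flipped bit.
Read s = 0100 with s[0] as LSB: 0·2^0 + 1·2^1 + 0·2^2 + 0·2^3 = 2.
Error is at bit position 2.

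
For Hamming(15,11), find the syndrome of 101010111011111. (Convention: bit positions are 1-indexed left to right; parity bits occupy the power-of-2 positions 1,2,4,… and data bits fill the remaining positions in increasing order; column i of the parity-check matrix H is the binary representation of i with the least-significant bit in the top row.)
Syndrome s = H · r^T (mod 2), r = 101010111011111:
  s[0] = (101010101010101)·(101010111011111) mod 2 = 1+0+1+0+1+0+1+0+1+0+1+0+1+0+1 mod 2 = 0
  s[1] = (011001100110011)·(101010111011111) mod 2 = 0+0+1+0+0+0+1+0+0+0+1+0+0+1+1 mod 2 = 1
  s[2] = (000111100001111)·(101010111011111) mod 2 = 0+0+0+0+1+0+1+0+0+0+0+1+1+1+1 mod 2 = 0
  s[3] = (000000011111111)·(101010111011111) mod 2 = 0+0+0+0+0+0+0+1+1+0+1+1+1+1+1 mod 2 = 1
Syndrome = 0101
Non-zero syndrome: error at position 10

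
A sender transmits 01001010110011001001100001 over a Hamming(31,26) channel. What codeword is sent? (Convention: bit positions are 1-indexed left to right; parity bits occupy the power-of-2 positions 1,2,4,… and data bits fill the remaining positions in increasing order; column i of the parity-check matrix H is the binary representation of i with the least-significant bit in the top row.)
Codeword c = d · G (mod 2), d = 01001010110011001001100001:
  c[0] = d·G[:,0] = (01001010110011001001100001)·(11011010101101010101010101) mod 2 = 0+1+0+0+1+0+1+0+1+0+0+0+0+1+0+0+0+0+0+1+0+0+0+0+0+1 mod 2 = 1
  c[1] = d·G[:,1] = (01001010110011001001100001)·(10110110011011001100110011) mod 2 = 0+0+0+0+0+0+1+0+0+1+0+0+1+1+0+0+1+0+0+0+1+0+0+0+0+1 mod 2 = 1
  c[2] = d·G[:,2] = (01001010110011001001100001)·(10000000000000000000000000) mod 2 = 0+0+0+0+0+0+0+0+0+0+0+0+0+0+0+0+0+0+0+0+0+0+0+0+0+0 mod 2 = 0
  c[3] = d·G[:,3] = (01001010110011001001100001)·(01110001111000111100001111) mod 2 = 0+1+0+0+0+0+0+0+1+1+0+0+0+0+0+0+1+0+0+0+0+0+0+0+0+1 mod 2 = 1
  c[4] = d·G[:,4] = (01001010110011001001100001)·(01000000000000000000000000) mod 2 = 0+1+0+0+0+0+0+0+0+0+0+0+0+0+0+0+0+0+0+0+0+0+0+0+0+0 mod 2 = 1
  c[5] = d·G[:,5] = (01001010110011001001100001)·(00100000000000000000000000) mod 2 = 0+0+0+0+0+0+0+0+0+0+0+0+0+0+0+0+0+0+0+0+0+0+0+0+0+0 mod 2 = 0
  c[6] = d·G[:,6] = (01001010110011001001100001)·(00010000000000000000000000) mod 2 = 0+0+0+0+0+0+0+0+0+0+0+0+0+0+0+0+0+0+0+0+0+0+0+0+0+0 mod 2 = 0
  c[7] = d·G[:,7] = (01001010110011001001100001)·(00001111111000000011111111) mod 2 = 0+0+0+0+1+0+1+0+1+1+0+0+0+0+0+0+0+0+0+1+1+0+0+0+0+1 mod 2 = 1
  c[8] = d·G[:,8] = (01001010110011001001100001)·(00001000000000000000000000) mod 2 = 0+0+0+0+1+0+0+0+0+0+0+0+0+0+0+0+0+0+0+0+0+0+0+0+0+0 mod 2 = 1
  c[9] = d·G[:,9] = (01001010110011001001100001)·(00000100000000000000000000) mod 2 = 0+0+0+0+0+0+0+0+0+0+0+0+0+0+0+0+0+0+0+0+0+0+0+0+0+0 mod 2 = 0
  c[10] = d·G[:,10] = (01001010110011001001100001)·(00000010000000000000000000) mod 2 = 0+0+0+0+0+0+1+0+0+0+0+0+0+0+0+0+0+0+0+0+0+0+0+0+0+0 mod 2 = 1
  c[11] = d·G[:,11] = (01001010110011001001100001)·(00000001000000000000000000) mod 2 = 0+0+0+0+0+0+0+0+0+0+0+0+0+0+0+0+0+0+0+0+0+0+0+0+0+0 mod 2 = 0
  c[12] = d·G[:,12] = (01001010110011001001100001)·(00000000100000000000000000) mod 2 = 0+0+0+0+0+0+0+0+1+0+0+0+0+0+0+0+0+0+0+0+0+0+0+0+0+0 mod 2 = 1
  c[13] = d·G[:,13] = (01001010110011001001100001)·(00000000010000000000000000) mod 2 = 0+0+0+0+0+0+0+0+0+1+0+0+0+0+0+0+0+0+0+0+0+0+0+0+0+0 mod 2 = 1
  c[14] = d·G[:,14] = (01001010110011001001100001)·(00000000001000000000000000) mod 2 = 0+0+0+0+0+0+0+0+0+0+0+0+0+0+0+0+0+0+0+0+0+0+0+0+0+0 mod 2 = 0
  c[15] = d·G[:,15] = (01001010110011001001100001)·(00000000000111111111111111) mod 2 = 0+0+0+0+0+0+0+0+0+0+0+0+1+1+0+0+1+0+0+1+1+0+0+0+0+1 mod 2 = 0
  c[16] = d·G[:,16] = (01001010110011001001100001)·(00000000000100000000000000) mod 2 = 0+0+0+0+0+0+0+0+0+0+0+0+0+0+0+0+0+0+0+0+0+0+0+0+0+0 mod 2 = 0
  c[17] = d·G[:,17] = (01001010110011001001100001)·(00000000000010000000000000) mod 2 = 0+0+0+0+0+0+0+0+0+0+0+0+1+0+0+0+0+0+0+0+0+0+0+0+0+0 mod 2 = 1
  c[18] = d·G[:,18] = (01001010110011001001100001)·(00000000000001000000000000) mod 2 = 0+0+0+0+0+0+0+0+0+0+0+0+0+1+0+0+0+0+0+0+0+0+0+0+0+0 mod 2 = 1
  c[19] = d·G[:,19] = (01001010110011001001100001)·(00000000000000100000000000) mod 2 = 0+0+0+0+0+0+0+0+0+0+0+0+0+0+0+0+0+0+0+0+0+0+0+0+0+0 mod 2 = 0
  c[20] = d·G[:,20] = (01001010110011001001100001)·(00000000000000010000000000) mod 2 = 0+0+0+0+0+0+0+0+0+0+0+0+0+0+0+0+0+0+0+0+0+0+0+0+0+0 mod 2 = 0
  c[21] = d·G[:,21] = (01001010110011001001100001)·(00000000000000001000000000) mod 2 = 0+0+0+0+0+0+0+0+0+0+0+0+0+0+0+0+1+0+0+0+0+0+0+0+0+0 mod 2 = 1
  c[22] = d·G[:,22] = (01001010110011001001100001)·(00000000000000000100000000) mod 2 = 0+0+0+0+0+0+0+0+0+0+0+0+0+0+0+0+0+0+0+0+0+0+0+0+0+0 mod 2 = 0
  c[23] = d·G[:,23] = (01001010110011001001100001)·(00000000000000000010000000) mod 2 = 0+0+0+0+0+0+0+0+0+0+0+0+0+0+0+0+0+0+0+0+0+0+0+0+0+0 mod 2 = 0
  c[24] = d·G[:,24] = (01001010110011001001100001)·(00000000000000000001000000) mod 2 = 0+0+0+0+0+0+0+0+0+0+0+0+0+0+0+0+0+0+0+1+0+0+0+0+0+0 mod 2 = 1
  c[25] = d·G[:,25] = (01001010110011001001100001)·(00000000000000000000100000) mod 2 = 0+0+0+0+0+0+0+0+0+0+0+0+0+0+0+0+0+0+0+0+1+0+0+0+0+0 mod 2 = 1
  c[26] = d·G[:,26] = (01001010110011001001100001)·(00000000000000000000010000) mod 2 = 0+0+0+0+0+0+0+0+0+0+0+0+0+0+0+0+0+0+0+0+0+0+0+0+0+0 mod 2 = 0
  c[27] = d·G[:,27] = (01001010110011001001100001)·(00000000000000000000001000) mod 2 = 0+0+0+0+0+0+0+0+0+0+0+0+0+0+0+0+0+0+0+0+0+0+0+0+0+0 mod 2 = 0
  c[28] = d·G[:,28] = (01001010110011001001100001)·(00000000000000000000000100) mod 2 = 0+0+0+0+0+0+0+0+0+0+0+0+0+0+0+0+0+0+0+0+0+0+0+0+0+0 mod 2 = 0
  c[29] = d·G[:,29] = (01001010110011001001100001)·(00000000000000000000000010) mod 2 = 0+0+0+0+0+0+0+0+0+0+0+0+0+0+0+0+0+0+0+0+0+0+0+0+0+0 mod 2 = 0
  c[30] = d·G[:,30] = (01001010110011001001100001)·(00000000000000000000000001) mod 2 = 0+0+0+0+0+0+0+0+0+0+0+0+0+0+0+0+0+0+0+0+0+0+0+0+0+1 mod 2 = 1
Codeword = 1101100110101100011001001100001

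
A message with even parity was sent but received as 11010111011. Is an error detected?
Sum of received bits: 1+1+0+1+0+1+1+1+0+1+1 = 8; 8 mod 2 = 0. Result is 0 → no error detected.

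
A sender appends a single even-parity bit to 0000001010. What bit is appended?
Sum of data bits: 0+0+0+0+0+0+1+0+1+0 = 2.
2 mod 2 = 0, so parity bit = 0.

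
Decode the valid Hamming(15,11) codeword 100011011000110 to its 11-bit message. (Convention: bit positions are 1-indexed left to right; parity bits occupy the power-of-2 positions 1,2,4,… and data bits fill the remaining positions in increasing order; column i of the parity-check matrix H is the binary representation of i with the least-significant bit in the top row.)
Parity bits occupy power-of-2 positions; data bits are at positions {3,5,6,7,9,10,11,12,13,14,15} (1-indexed).
Extract: c[3]=0 c[5]=1 c[6]=1 c[7]=0 c[9]=1 c[10]=0 c[11]=0 c[12]=0 c[13]=1 c[14]=1 c[15]=0
Data = 01101000110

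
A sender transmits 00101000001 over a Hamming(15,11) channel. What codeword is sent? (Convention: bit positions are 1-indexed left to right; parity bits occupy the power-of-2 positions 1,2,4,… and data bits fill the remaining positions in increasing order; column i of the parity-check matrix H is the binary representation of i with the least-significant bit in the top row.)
Codeword c = d · G (mod 2), d = 00101000001:
  c[0] = d·G[:,0] = (00101000001)·(11011010101) mod 2 = 0+0+0+0+1+0+0+0+0+0+1 mod 2 = 0
  c[1] = d·G[:,1] = (00101000001)·(10110110011) mod 2 = 0+0+1+0+0+0+0+0+0+0+1 mod 2 = 0
  c[2] = d·G[:,2] = (00101000001)·(10000000000) mod 2 = 0+0+0+0+0+0+0+0+0+0+0 mod 2 = 0
  c[3] = d·G[:,3] = (00101000001)·(01110001111) mod 2 = 0+0+1+0+0+0+0+0+0+0+1 mod 2 = 0
  c[4] = d·G[:,4] = (00101000001)·(01000000000) mod 2 = 0+0+0+0+0+0+0+0+0+0+0 mod 2 = 0
  c[5] = d·G[:,5] = (00101000001)·(00100000000) mod 2 = 0+0+1+0+0+0+0+0+0+0+0 mod 2 = 1
  c[6] = d·G[:,6] = (00101000001)·(00010000000) mod 2 = 0+0+0+0+0+0+0+0+0+0+0 mod 2 = 0
  c[7] = d·G[:,7] = (00101000001)·(00001111111) mod 2 = 0+0+0+0+1+0+0+0+0+0+1 mod 2 = 0
  c[8] = d·G[:,8] = (00101000001)·(00001000000) mod 2 = 0+0+0+0+1+0+0+0+0+0+0 mod 2 = 1
  c[9] = d·G[:,9] = (00101000001)·(00000100000) mod 2 = 0+0+0+0+0+0+0+0+0+0+0 mod 2 = 0
  c[10] = d·G[:,10] = (00101000001)·(00000010000) mod 2 = 0+0+0+0+0+0+0+0+0+0+0 mod 2 = 0
  c[11] = d·G[:,11] = (00101000001)·(00000001000) mod 2 = 0+0+0+0+0+0+0+0+0+0+0 mod 2 = 0
  c[12] = d·G[:,12] = (00101000001)·(00000000100) mod 2 = 0+0+0+0+0+0+0+0+0+0+0 mod 2 = 0
  c[13] = d·G[:,13] = (00101000001)·(00000000010) mod 2 = 0+0+0+0+0+0+0+0+0+0+0 mod 2 = 0
  c[14] = d·G[:,14] = (00101000001)·(00000000001) mod 2 = 0+0+0+0+0+0+0+0+0+0+1 mod 2 = 1
Codeword = 000001001000001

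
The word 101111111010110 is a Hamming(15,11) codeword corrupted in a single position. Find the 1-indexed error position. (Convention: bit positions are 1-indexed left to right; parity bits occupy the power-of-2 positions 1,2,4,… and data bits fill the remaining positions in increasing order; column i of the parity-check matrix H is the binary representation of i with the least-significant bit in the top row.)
Syndrome s = H · r^T (mod 2), r = 101111111010110:
  s[0] = (101010101010101)·(101111111010110) mod 2 = 1+0+1+0+1+0+1+0+1+0+1+0+1+0+0 mod 2 = 1
  s[1] = (011001100110011)·(101111111010110) mod 2 = 0+0+1+0+0+1+1+0+0+0+1+0+0+1+0 mod 2 = 1
  s[2] = (000111100001111)·(101111111010110) mod 2 = 0+0+0+1+1+1+1+0+0+0+0+0+1+1+0 mod 2 = 0
  s[3] = (000000011111111)·(101111111010110) mod 2 = 0+0+0+0+0+0+0+1+1+0+1+0+1+1+0 mod 2 = 1
Syndrome = 1101
Column i of H is the binary representation of i, so the syndrome is the binary index of the flipped bit.
Read s = 1101 with s[0] as LSB: 1·2^0 + 1·2^1 + 0·2^2 + 1·2^3 = 11.
Error is at bit position 11.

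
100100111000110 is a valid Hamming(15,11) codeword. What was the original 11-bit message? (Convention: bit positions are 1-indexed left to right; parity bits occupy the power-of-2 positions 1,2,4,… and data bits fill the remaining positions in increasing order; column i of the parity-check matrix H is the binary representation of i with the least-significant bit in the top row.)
Parity bits occupy power-of-2 positions; data bits are at positions {3,5,6,7,9,10,11,12,13,14,15} (1-indexed).
Extract: c[3]=0 c[5]=0 c[6]=0 c[7]=1 c[9]=1 c[10]=0 c[11]=0 c[12]=0 c[13]=1 c[14]=1 c[15]=0
Data = 00011000110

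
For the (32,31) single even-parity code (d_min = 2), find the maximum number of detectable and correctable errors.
Detection only: up to d_min − 1 = 1 errors.
Correction: up to ⌊(d_min − 1)/2⌋ = ⌊1/2⌋ = 0 errors.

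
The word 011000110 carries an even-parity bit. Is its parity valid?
Sum of all bits: 0+1+1+0+0+0+1+1+0 = 4; 4 mod 2 = 0. Result is 0 → valid parity.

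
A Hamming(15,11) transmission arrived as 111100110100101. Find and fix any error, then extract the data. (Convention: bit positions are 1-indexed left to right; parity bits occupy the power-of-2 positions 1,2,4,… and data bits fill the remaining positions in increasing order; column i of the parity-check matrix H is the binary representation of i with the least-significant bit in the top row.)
Syndrome s = H · r^T (mod 2), r = 111100110100101:
  s[0] = (101010101010101)·(111100110100101) mod 2 = 1+0+1+0+0+0+1+0+0+0+0+0+1+0+1 mod 2 = 1
  s[1] = (011001100110011)·(111100110100101) mod 2 = 0+1+1+0+0+0+1+0+0+1+0+0+0+0+1 mod 2 = 1
  s[2] = (000111100001111)·(111100110100101) mod 2 = 0+0+0+1+0+0+1+0+0+0+0+0+1+0+1 mod 2 = 0
  s[3] = (000000011111111)·(111100110100101) mod 2 = 0+0+0+0+0+0+0+1+0+1+0+0+1+0+1 mod 2 = 0
Syndrome = 1100
Column 3 of H equals this syndrome → error at bit 3 (1-indexed).
Flip bit 3: 111100110100101 → 110100110100101
Extract data bits at positions {3,5,6,7,9,10,11,12,13,14,15}: 00010100101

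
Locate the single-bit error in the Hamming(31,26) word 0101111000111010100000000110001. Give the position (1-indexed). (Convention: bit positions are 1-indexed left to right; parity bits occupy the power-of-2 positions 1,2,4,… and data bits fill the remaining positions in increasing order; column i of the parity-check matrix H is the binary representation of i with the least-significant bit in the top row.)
Syndrome s = H · r^T (mod 2), r = 0101111000111010100000000110001:
  s[0] = (1010101010101010101010101010101)·(0101111000111010100000000110001) mod 2 = 0+0+0+0+1+0+1+0+0+0+1+0+1+0+1+0+1+0+0+0+0+0+0+0+0+0+1+0+0+0+1 mod 2 = 0
  s[1] = (0110011001100110011001100110011)·(0101111000111010100000000110001) mod 2 = 0+1+0+0+0+1+1+0+0+0+1+0+0+0+1+0+0+0+0+0+0+0+0+0+0+1+1+0+0+0+1 mod 2 = 0
  s[2] = (0001111000011110000111100001111)·(0101111000111010100000000110001) mod 2 = 0+0+0+1+1+1+1+0+0+0+0+1+1+0+1+0+0+0+0+0+0+0+0+0+0+0+0+0+0+0+1 mod 2 = 0
  s[3] = (0000000111111110000000011111111)·(0101111000111010100000000110001) mod 2 = 0+0+0+0+0+0+0+0+0+0+1+1+1+0+1+0+0+0+0+0+0+0+0+0+0+1+1+0+0+0+1 mod 2 = 1
  s[4] = (0000000000000001111111111111111)·(0101111000111010100000000110001) mod 2 = 0+0+0+0+0+0+0+0+0+0+0+0+0+0+0+0+1+0+0+0+0+0+0+0+0+1+1+0+0+0+1 mod 2 = 0
Syndrome = 00010
Column i of H is the binary representation of i, so the syndrome is the binary index of the flipped bit.
Read s = 00010 with s[0] as LSB: 0·2^0 + 0·2^1 + 0·2^2 + 1·2^3 + 0·2^4 = 8.
Error is at bit position 8.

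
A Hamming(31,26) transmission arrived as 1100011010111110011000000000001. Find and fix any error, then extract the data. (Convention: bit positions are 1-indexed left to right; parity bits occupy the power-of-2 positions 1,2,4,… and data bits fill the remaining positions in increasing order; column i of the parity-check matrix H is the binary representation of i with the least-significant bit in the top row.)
Syndrome s = H · r^T (mod 2), r = 1100011010111110011000000000001:
  s[0] = (1010101010101010101010101010101)·(1100011010111110011000000000001) mod 2 = 1+0+0+0+0+0+1+0+1+0+1+0+1+0+1+0+0+0+1+0+0+0+0+0+0+0+0+0+0+0+1 mod 2 = 0
  s[1] = (0110011001100110011001100110011)·(1100011010111110011000000000001) mod 2 = 0+1+0+0+0+1+1+0+0+0+1+0+0+1+1+0+0+1+1+0+0+0+0+0+0+0+0+0+0+0+1 mod 2 = 1
  s[2] = (0001111000011110000111100001111)·(1100011010111110011000000000001) mod 2 = 0+0+0+0+0+1+1+0+0+0+0+1+1+1+1+0+0+0+0+0+0+0+0+0+0+0+0+0+0+0+1 mod 2 = 1
  s[3] = (0000000111111110000000011111111)·(1100011010111110011000000000001) mod 2 = 0+0+0+0+0+0+0+0+1+0+1+1+1+1+1+0+0+0+0+0+0+0+0+0+0+0+0+0+0+0+1 mod 2 = 1
  s[4] = (0000000000000001111111111111111)·(1100011010111110011000000000001) mod 2 = 0+0+0+0+0+0+0+0+0+0+0+0+0+0+0+0+0+1+1+0+0+0+0+0+0+0+0+0+0+0+1 mod 2 = 1
Syndrome = 01111
Column 30 of H equals this syndrome → error at bit 30 (1-indexed).
Flip bit 30: 1100011010111110011000000000001 → 1100011010111110011000000000011
Extract data bits at positions {3,5,6,7,9,10,11,12,13,14,15,17,18,19,20,21,22,23,24,25,26,27,28,29,30,31}: 00111011111011000000000011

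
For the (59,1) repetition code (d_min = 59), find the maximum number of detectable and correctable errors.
Detection only: up to d_min − 1 = 58 errors.
Correction: up to ⌊(d_min − 1)/2⌋ = ⌊58/2⌋ = 29 errors.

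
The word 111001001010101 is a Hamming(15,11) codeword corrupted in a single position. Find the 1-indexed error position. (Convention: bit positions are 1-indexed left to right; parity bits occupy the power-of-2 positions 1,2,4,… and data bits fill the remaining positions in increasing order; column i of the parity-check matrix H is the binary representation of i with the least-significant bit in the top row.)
Syndrome s = H · r^T (mod 2), r = 111001001010101:
  s[0] = (101010101010101)·(111001001010101) mod 2 = 1+0+1+0+0+0+0+0+1+0+1+0+1+0+1 mod 2 = 0
  s[1] = (011001100110011)·(111001001010101) mod 2 = 0+1+1+0+0+1+0+0+0+0+1+0+0+0+1 mod 2 = 1
  s[2] = (000111100001111)·(111001001010101) mod 2 = 0+0+0+0+0+1+0+0+0+0+0+0+1+0+1 mod 2 = 1
  s[3] = (000000011111111)·(111001001010101) mod 2 = 0+0+0+0+0+0+0+0+1+0+1+0+1+0+1 mod 2 = 0
Syndrome = 0110
Column i of H is the binary representation of i, so the syndrome is the binary index of the flipped bit.
Read s = 0110 with s[0] as LSB: 0·2^0 + 1·2^1 + 1·2^2 + 0·2^3 = 6.
Error is at bit position 6.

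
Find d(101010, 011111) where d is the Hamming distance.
XOR = 110101, count of 1s = 4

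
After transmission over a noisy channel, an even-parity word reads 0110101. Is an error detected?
Sum of received bits: 0+1+1+0+1+0+1 = 4; 4 mod 2 = 0. Result is 0 → no error detected.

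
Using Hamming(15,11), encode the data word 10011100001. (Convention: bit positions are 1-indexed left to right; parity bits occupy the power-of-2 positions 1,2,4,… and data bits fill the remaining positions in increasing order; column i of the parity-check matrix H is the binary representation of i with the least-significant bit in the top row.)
Codeword c = d · G (mod 2), d = 10011100001:
  c[0] = d·G[:,0] = (10011100001)·(11011010101) mod 2 = 1+0+0+1+1+0+0+0+0+0+1 mod 2 = 0
  c[1] = d·G[:,1] = (10011100001)·(10110110011) mod 2 = 1+0+0+1+0+1+0+0+0+0+1 mod 2 = 0
  c[2] = d·G[:,2] = (10011100001)·(10000000000) mod 2 = 1+0+0+0+0+0+0+0+0+0+0 mod 2 = 1
  c[3] = d·G[:,3] = (10011100001)·(01110001111) mod 2 = 0+0+0+1+0+0+0+0+0+0+1 mod 2 = 0
  c[4] = d·G[:,4] = (10011100001)·(01000000000) mod 2 = 0+0+0+0+0+0+0+0+0+0+0 mod 2 = 0
  c[5] = d·G[:,5] = (10011100001)·(00100000000) mod 2 = 0+0+0+0+0+0+0+0+0+0+0 mod 2 = 0
  c[6] = d·G[:,6] = (10011100001)·(00010000000) mod 2 = 0+0+0+1+0+0+0+0+0+0+0 mod 2 = 1
  c[7] = d·G[:,7] = (10011100001)·(00001111111) mod 2 = 0+0+0+0+1+1+0+0+0+0+1 mod 2 = 1
  c[8] = d·G[:,8] = (10011100001)·(00001000000) mod 2 = 0+0+0+0+1+0+0+0+0+0+0 mod 2 = 1
  c[9] = d·G[:,9] = (10011100001)·(00000100000) mod 2 = 0+0+0+0+0+1+0+0+0+0+0 mod 2 = 1
  c[10] = d·G[:,10] = (10011100001)·(00000010000) mod 2 = 0+0+0+0+0+0+0+0+0+0+0 mod 2 = 0
  c[11] = d·G[:,11] = (10011100001)·(00000001000) mod 2 = 0+0+0+0+0+0+0+0+0+0+0 mod 2 = 0
  c[12] = d·G[:,12] = (10011100001)·(00000000100) mod 2 = 0+0+0+0+0+0+0+0+0+0+0 mod 2 = 0
  c[13] = d·G[:,13] = (10011100001)·(00000000010) mod 2 = 0+0+0+0+0+0+0+0+0+0+0 mod 2 = 0
  c[14] = d·G[:,14] = (10011100001)·(00000000001) mod 2 = 0+0+0+0+0+0+0+0+0+0+1 mod 2 = 1
Codeword = 001000111100001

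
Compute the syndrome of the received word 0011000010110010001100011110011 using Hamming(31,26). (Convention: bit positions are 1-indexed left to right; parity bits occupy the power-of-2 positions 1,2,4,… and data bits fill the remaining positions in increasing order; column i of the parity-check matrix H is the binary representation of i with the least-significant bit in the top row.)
Syndrome s = H · r^T (mod 2), r = 0011000010110010001100011110011:
  s[0] = (1010101010101010101010101010101)·(0011000010110010001100011110011) mod 2 = 0+0+1+0+0+0+0+0+1+0+1+0+0+0+1+0+0+0+1+0+0+0+0+0+1+0+1+0+0+0+1 mod 2 = 0
  s[1] = (0110011001100110011001100110011)·(0011000010110010001100011110011) mod 2 = 0+0+1+0+0+0+0+0+0+0+1+0+0+0+1+0+0+0+1+0+0+0+0+0+0+1+1+0+0+1+1 mod 2 = 0
  s[2] = (0001111000011110000111100001111)·(0011000010110010001100011110011) mod 2 = 0+0+0+1+0+0+0+0+0+0+0+1+0+0+1+0+0+0+0+1+0+0+0+0+0+0+0+0+0+1+1 mod 2 = 0
  s[3] = (0000000111111110000000011111111)·(0011000010110010001100011110011) mod 2 = 0+0+0+0+0+0+0+0+1+0+1+1+0+0+1+0+0+0+0+0+0+0+0+1+1+1+1+0+0+1+1 mod 2 = 0
  s[4] = (0000000000000001111111111111111)·(0011000010110010001100011110011) mod 2 = 0+0+0+0+0+0+0+0+0+0+0+0+0+0+0+0+0+0+1+1+0+0+0+1+1+1+1+0+0+1+1 mod 2 = 0
Syndrome = 00000
s = 0: no error detected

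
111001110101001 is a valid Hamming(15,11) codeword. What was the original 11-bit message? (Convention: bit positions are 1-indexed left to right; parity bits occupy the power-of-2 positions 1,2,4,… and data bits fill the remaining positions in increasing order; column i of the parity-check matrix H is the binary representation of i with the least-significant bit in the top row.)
Parity bits occupy power-of-2 positions; data bits are at positions {3,5,6,7,9,10,11,12,13,14,15} (1-indexed).
Extract: c[3]=1 c[5]=0 c[6]=1 c[7]=1 c[9]=0 c[10]=1 c[11]=0 c[12]=1 c[13]=0 c[14]=0 c[15]=1
Data = 10110101001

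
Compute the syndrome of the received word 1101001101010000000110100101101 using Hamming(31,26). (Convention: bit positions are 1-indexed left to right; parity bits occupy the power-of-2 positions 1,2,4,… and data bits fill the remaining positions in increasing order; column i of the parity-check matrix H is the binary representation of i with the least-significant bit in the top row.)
Syndrome s = H · r^T (mod 2), r = 1101001101010000000110100101101:
  s[0] = (1010101010101010101010101010101)·(1101001101010000000110100101101) mod 2 = 1+0+0+0+0+0+1+0+0+0+0+0+0+0+0+0+0+0+0+0+1+0+1+0+0+0+0+0+1+0+1 mod 2 = 0
  s[1] = (0110011001100110011001100110011)·(1101001101010000000110100101101) mod 2 = 0+1+0+0+0+0+1+0+0+1+0+0+0+0+0+0+0+0+0+0+0+0+1+0+0+1+0+0+0+0+1 mod 2 = 0
  s[2] = (0001111000011110000111100001111)·(1101001101010000000110100101101) mod 2 = 0+0+0+1+0+0+1+0+0+0+0+1+0+0+0+0+0+0+0+1+1+0+1+0+0+0+0+1+1+0+1 mod 2 = 1
  s[3] = (0000000111111110000000011111111)·(1101001101010000000110100101101) mod 2 = 0+0+0+0+0+0+0+1+0+1+0+1+0+0+0+0+0+0+0+0+0+0+0+0+0+1+0+1+1+0+1 mod 2 = 1
  s[4] = (0000000000000001111111111111111)·(1101001101010000000110100101101) mod 2 = 0+0+0+0+0+0+0+0+0+0+0+0+0+0+0+0+0+0+0+1+1+0+1+0+0+1+0+1+1+0+1 mod 2 = 1
Syndrome = 00111
Non-zero syndrome: error at position 28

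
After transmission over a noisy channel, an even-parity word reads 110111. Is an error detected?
Sum of received bits: 1+1+0+1+1+1 = 5; 5 mod 2 = 1. Result is 1 ≠ 0 → error detected.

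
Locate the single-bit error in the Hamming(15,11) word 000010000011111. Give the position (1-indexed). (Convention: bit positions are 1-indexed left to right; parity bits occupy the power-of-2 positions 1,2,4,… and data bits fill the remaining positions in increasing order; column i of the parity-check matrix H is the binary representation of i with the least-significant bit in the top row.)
Syndrome s = H · r^T (mod 2), r = 000010000011111:
  s[0] = (101010101010101)·(000010000011111) mod 2 = 0+0+0+0+1+0+0+0+0+0+1+0+1+0+1 mod 2 = 0
  s[1] = (011001100110011)·(000010000011111) mod 2 = 0+0+0+0+0+0+0+0+0+0+1+0+0+1+1 mod 2 = 1
  s[2] = (000111100001111)·(000010000011111) mod 2 = 0+0+0+0+1+0+0+0+0+0+0+1+1+1+1 mod 2 = 1
  s[3] = (000000011111111)·(000010000011111) mod 2 = 0+0+0+0+0+0+0+0+0+0+1+1+1+1+1 mod 2 = 1
Syndrome = 0111
Column i of H is the binary representation of i, so the syndrome is the binary index of the flipped bit.
Read s = 0111 with s[0] as LSB: 0·2^0 + 1·2^1 + 1·2^2 + 1·2^3 = 14.
Error is at bit position 14.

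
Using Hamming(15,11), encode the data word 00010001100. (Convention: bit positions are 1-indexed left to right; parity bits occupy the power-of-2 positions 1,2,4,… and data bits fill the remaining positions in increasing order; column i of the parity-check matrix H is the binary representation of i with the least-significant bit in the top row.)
Codeword c = d · G (mod 2), d = 00010001100:
  c[0] = d·G[:,0] = (00010001100)·(11011010101) mod 2 = 0+0+0+1+0+0+0+0+1+0+0 mod 2 = 0
  c[1] = d·G[:,1] = (00010001100)·(10110110011) mod 2 = 0+0+0+1+0+0+0+0+0+0+0 mod 2 = 1
  c[2] = d·G[:,2] = (00010001100)·(10000000000) mod 2 = 0+0+0+0+0+0+0+0+0+0+0 mod 2 = 0
  c[3] = d·G[:,3] = (00010001100)·(01110001111) mod 2 = 0+0+0+1+0+0+0+1+1+0+0 mod 2 = 1
  c[4] = d·G[:,4] = (00010001100)·(01000000000) mod 2 = 0+0+0+0+0+0+0+0+0+0+0 mod 2 = 0
  c[5] = d·G[:,5] = (00010001100)·(00100000000) mod 2 = 0+0+0+0+0+0+0+0+0+0+0 mod 2 = 0
  c[6] = d·G[:,6] = (00010001100)·(00010000000) mod 2 = 0+0+0+1+0+0+0+0+0+0+0 mod 2 = 1
  c[7] = d·G[:,7] = (00010001100)·(00001111111) mod 2 = 0+0+0+0+0+0+0+1+1+0+0 mod 2 = 0
  c[8] = d·G[:,8] = (00010001100)·(00001000000) mod 2 = 0+0+0+0+0+0+0+0+0+0+0 mod 2 = 0
  c[9] = d·G[:,9] = (00010001100)·(00000100000) mod 2 = 0+0+0+0+0+0+0+0+0+0+0 mod 2 = 0
  c[10] = d·G[:,10] = (00010001100)·(00000010000) mod 2 = 0+0+0+0+0+0+0+0+0+0+0 mod 2 = 0
  c[11] = d·G[:,11] = (00010001100)·(00000001000) mod 2 = 0+0+0+0+0+0+0+1+0+0+0 mod 2 = 1
  c[12] = d·G[:,12] = (00010001100)·(00000000100) mod 2 = 0+0+0+0+0+0+0+0+1+0+0 mod 2 = 1
  c[13] = d·G[:,13] = (00010001100)·(00000000010) mod 2 = 0+0+0+0+0+0+0+0+0+0+0 mod 2 = 0
  c[14] = d·G[:,14] = (00010001100)·(00000000001) mod 2 = 0+0+0+0+0+0+0+0+0+0+0 mod 2 = 0
Codeword = 010100100001100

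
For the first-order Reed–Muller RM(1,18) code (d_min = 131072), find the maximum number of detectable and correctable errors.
Detection only: up to d_min − 1 = 131071 errors.
Correction: up to ⌊(d_min − 1)/2⌋ = ⌊131071/2⌋ = 65535 errors.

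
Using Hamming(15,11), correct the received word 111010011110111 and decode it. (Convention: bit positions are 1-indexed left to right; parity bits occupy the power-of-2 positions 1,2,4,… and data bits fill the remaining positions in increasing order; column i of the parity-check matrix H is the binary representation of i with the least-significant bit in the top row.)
Syndrome s = H · r^T (mod 2), r = 111010011110111:
  s[0] = (101010101010101)·(111010011110111) mod 2 = 1+0+1+0+1+0+0+0+1+0+1+0+1+0+1 mod 2 = 1
  s[1] = (011001100110011)·(111010011110111) mod 2 = 0+1+1+0+0+0+0+0+0+1+1+0+0+1+1 mod 2 = 0
  s[2] = (000111100001111)·(111010011110111) mod 2 = 0+0+0+0+1+0+0+0+0+0+0+0+1+1+1 mod 2 = 0
  s[3] = (000000011111111)·(111010011110111) mod 2 = 0+0+0+0+0+0+0+1+1+1+1+0+1+1+1 mod 2 = 1
Syndrome = 1001
Column 9 of H equals this syndrome → error at bit 9 (1-indexed).
Flip bit 9: 111010011110111 → 111010010110111
Extract data bits at positions {3,5,6,7,9,10,11,12,13,14,15}: 11000110111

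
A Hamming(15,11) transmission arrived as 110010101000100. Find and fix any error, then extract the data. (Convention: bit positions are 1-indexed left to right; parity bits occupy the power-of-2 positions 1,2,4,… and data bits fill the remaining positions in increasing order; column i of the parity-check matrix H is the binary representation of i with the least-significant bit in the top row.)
Syndrome s = H · r^T (mod 2), r = 110010101000100:
  s[0] = (101010101010101)·(110010101000100) mod 2 = 1+0+0+0+1+0+1+0+1+0+0+0+1+0+0 mod 2 = 1
  s[1] = (011001100110011)·(110010101000100) mod 2 = 0+1+0+0+0+0+1+0+0+0+0+0+0+0+0 mod 2 = 0
  s[2] = (000111100001111)·(110010101000100) mod 2 = 0+0+0+0+1+0+1+0+0+0+0+0+1+0+0 mod 2 = 1
  s[3] = (000000011111111)·(110010101000100) mod 2 = 0+0+0+0+0+0+0+0+1+0+0+0+1+0+0 mod 2 = 0
Syndrome = 1010
Column 5 of H equals this syndrome → error at bit 5 (1-indexed).
Flip bit 5: 110010101000100 → 110000101000100
Extract data bits at positions {3,5,6,7,9,10,11,12,13,14,15}: 00011000100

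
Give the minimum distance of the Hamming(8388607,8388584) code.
d_min = 3 (every single-error-correcting Hamming code has d_min = 3).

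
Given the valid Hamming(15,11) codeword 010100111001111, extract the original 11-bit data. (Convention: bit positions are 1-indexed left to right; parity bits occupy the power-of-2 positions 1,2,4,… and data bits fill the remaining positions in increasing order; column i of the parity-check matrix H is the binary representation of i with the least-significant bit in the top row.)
Parity bits occupy power-of-2 positions; data bits are at positions {3,5,6,7,9,10,11,12,13,14,15} (1-indexed).
Extract: c[3]=0 c[5]=0 c[6]=0 c[7]=1 c[9]=1 c[10]=0 c[11]=0 c[12]=1 c[13]=1 c[14]=1 c[15]=1
Data = 00011001111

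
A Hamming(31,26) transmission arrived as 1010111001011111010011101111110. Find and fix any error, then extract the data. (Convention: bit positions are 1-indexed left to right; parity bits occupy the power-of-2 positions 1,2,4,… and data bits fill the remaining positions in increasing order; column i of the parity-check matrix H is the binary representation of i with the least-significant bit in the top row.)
Syndrome s = H · r^T (mod 2), r = 1010111001011111010011101111110:
  s[0] = (1010101010101010101010101010101)·(1010111001011111010011101111110) mod 2 = 1+0+1+0+1+0+1+0+0+0+0+0+1+0+1+0+0+0+0+0+1+0+1+0+1+0+1+0+1+0+0 mod 2 = 1
  s[1] = (0110011001100110011001100110011)·(1010111001011111010011101111110) mod 2 = 0+0+1+0+0+1+1+0+0+1+0+0+0+1+1+0+0+1+0+0+0+1+1+0+0+1+1+0+0+1+0 mod 2 = 0
  s[2] = (0001111000011110000111100001111)·(1010111001011111010011101111110) mod 2 = 0+0+0+0+1+1+1+0+0+0+0+1+1+1+1+0+0+0+0+0+1+1+1+0+0+0+0+1+1+1+0 mod 2 = 1
  s[3] = (0000000111111110000000011111111)·(1010111001011111010011101111110) mod 2 = 0+0+0+0+0+0+0+0+0+1+0+1+1+1+1+0+0+0+0+0+0+0+0+0+1+1+1+1+1+1+0 mod 2 = 1
  s[4] = (0000000000000001111111111111111)·(1010111001011111010011101111110) mod 2 = 0+0+0+0+0+0+0+0+0+0+0+0+0+0+0+1+0+1+0+0+1+1+1+0+1+1+1+1+1+1+0 mod 2 = 1
Syndrome = 10111
Column 29 of H equals this syndrome → error at bit 29 (1-indexed).
Flip bit 29: 1010111001011111010011101111110 → 1010111001011111010011101111010
Extract data bits at positions {3,5,6,7,9,10,11,12,13,14,15,17,18,19,20,21,22,23,24,25,26,27,28,29,30,31}: 11110101111010011101111010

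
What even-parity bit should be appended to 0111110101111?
Sum of data bits: 0+1+1+1+1+1+0+1+0+1+1+1+1 = 10.
10 mod 2 = 0, so parity bit = 0.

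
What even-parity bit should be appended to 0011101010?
Sum of data bits: 0+0+1+1+1+0+1+0+1+0 = 5.
5 mod 2 = 1, so parity bit = 1.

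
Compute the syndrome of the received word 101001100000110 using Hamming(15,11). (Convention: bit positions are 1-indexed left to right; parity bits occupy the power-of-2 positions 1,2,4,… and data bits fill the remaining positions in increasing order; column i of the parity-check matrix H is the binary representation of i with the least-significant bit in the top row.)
Syndrome s = H · r^T (mod 2), r = 101001100000110:
  s[0] = (101010101010101)·(101001100000110) mod 2 = 1+0+1+0+0+0+1+0+0+0+0+0+1+0+0 mod 2 = 0
  s[1] = (011001100110011)·(101001100000110) mod 2 = 0+0+1+0+0+1+1+0+0+0+0+0+0+1+0 mod 2 = 0
  s[2] = (000111100001111)·(101001100000110) mod 2 = 0+0+0+0+0+1+1+0+0+0+0+0+1+1+0 mod 2 = 0
  s[3] = (000000011111111)·(101001100000110) mod 2 = 0+0+0+0+0+0+0+0+0+0+0+0+1+1+0 mod 2 = 0
Syndrome = 0000
s = 0: no error detected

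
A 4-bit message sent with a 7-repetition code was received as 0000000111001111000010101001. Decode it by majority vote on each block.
Split into 7-bit blocks and majority-vote each:
  block 1 = 0000000: 0 ones, 7 zeros → 0
  block 2 = 1110011: 5 ones, 2 zeros → 1
  block 3 = 1100001: 3 ones, 4 zeros → 0
  block 4 = 0101001: 3 ones, 4 zeros → 0
Decoded = 0100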